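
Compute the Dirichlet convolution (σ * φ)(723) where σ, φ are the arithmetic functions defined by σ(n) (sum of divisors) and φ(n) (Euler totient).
(σ * φ)(723) = 2892

Divisors of 723: [1, 3, 241, 723]. For each d | 723:
  d = 1: σ(1) · φ(723/1) = 1 · 480 = 480
  d = 3: σ(3) · φ(723/3) = 4 · 240 = 960
  d = 241: σ(241) · φ(723/241) = 242 · 2 = 484
  d = 723: σ(723) · φ(723/723) = 968 · 1 = 968
Summing: (σ * φ)(723) = 480 + 960 + 484 + 968 = 2892.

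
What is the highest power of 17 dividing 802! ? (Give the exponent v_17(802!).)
v_17(802!) = 49

Legendre's formula: v_p(n!) = Σ_{k ≥ 1} ⌊n / p^k⌋. For p = 17, n = 802, the terms are:
  ⌊802/17^1⌋ = ⌊802/17⌋ = 47
  ⌊802/17^2⌋ = ⌊802/289⌋ = 2
(the next term ⌊802/17^3⌋ = 0, terminating the sum). Summing: v_17(802!) = 47 + 2 = 49.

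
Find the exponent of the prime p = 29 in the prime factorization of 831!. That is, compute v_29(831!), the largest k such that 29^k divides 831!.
v_29(831!) = 28

Legendre's formula: v_p(n!) = Σ_{k ≥ 1} ⌊n / p^k⌋. For p = 29, n = 831, the terms are:
  ⌊831/29^1⌋ = ⌊831/29⌋ = 28
(the next term ⌊831/29^2⌋ = 0, terminating the sum). Summing: v_29(831!) = 28 = 28.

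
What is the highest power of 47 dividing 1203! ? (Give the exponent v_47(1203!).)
v_47(1203!) = 25

Legendre's formula: v_p(n!) = Σ_{k ≥ 1} ⌊n / p^k⌋. For p = 47, n = 1203, the terms are:
  ⌊1203/47^1⌋ = ⌊1203/47⌋ = 25
(the next term ⌊1203/47^2⌋ = 0, terminating the sum). Summing: v_47(1203!) = 25 = 25.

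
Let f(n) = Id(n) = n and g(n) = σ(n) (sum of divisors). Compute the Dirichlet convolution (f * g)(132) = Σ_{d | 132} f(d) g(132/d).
(Id * σ)(132) = 2737

Divisors of 132: [1, 2, 3, 4, 6, 11, 12, 22, 33, 44, 66, 132]. For each d | 132:
  d = 1: Id(1) · σ(132/1) = 1 · 336 = 336
  d = 2: Id(2) · σ(132/2) = 2 · 144 = 288
  d = 3: Id(3) · σ(132/3) = 3 · 84 = 252
  d = 4: Id(4) · σ(132/4) = 4 · 48 = 192
  d = 6: Id(6) · σ(132/6) = 6 · 36 = 216
  d = 11: Id(11) · σ(132/11) = 11 · 28 = 308
  d = 12: Id(12) · σ(132/12) = 12 · 12 = 144
  d = 22: Id(22) · σ(132/22) = 22 · 12 = 264
  d = 33: Id(33) · σ(132/33) = 33 · 7 = 231
  d = 44: Id(44) · σ(132/44) = 44 · 4 = 176
  d = 66: Id(66) · σ(132/66) = 66 · 3 = 198
  d = 132: Id(132) · σ(132/132) = 132 · 1 = 132
Summing: (Id * σ)(132) = 336 + 288 + 252 + 192 + 216 + 308 + 144 + 264 + 231 + 176 + 198 + 132 = 2737.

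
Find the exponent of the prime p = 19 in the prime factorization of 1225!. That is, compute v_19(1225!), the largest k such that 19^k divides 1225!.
v_19(1225!) = 67

Legendre's formula: v_p(n!) = Σ_{k ≥ 1} ⌊n / p^k⌋. For p = 19, n = 1225, the terms are:
  ⌊1225/19^1⌋ = ⌊1225/19⌋ = 64
  ⌊1225/19^2⌋ = ⌊1225/361⌋ = 3
(the next term ⌊1225/19^3⌋ = 0, terminating the sum). Summing: v_19(1225!) = 64 + 3 = 67.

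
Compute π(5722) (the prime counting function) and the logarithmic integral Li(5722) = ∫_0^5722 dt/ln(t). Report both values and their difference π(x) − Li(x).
π(5722) = 753;  Li(5722) ≈ 768.37;  π(x) − Li(x) ≈ -15.37.

Direct count of primes ≤ 5722 gives π(5722) = 753. Numerical evaluation of the logarithmic integral gives Li(5722) ≈ 768.37. The difference π(x) − Li(x) ≈ -15.37 is typically negative for small/moderate x (Li(x) overestimates), though Littlewood's theorem shows this sign changes infinitely often.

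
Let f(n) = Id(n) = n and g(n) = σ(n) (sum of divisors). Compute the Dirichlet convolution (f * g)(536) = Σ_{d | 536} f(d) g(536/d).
(Id * σ)(536) = 6615

Divisors of 536: [1, 2, 4, 8, 67, 134, 268, 536]. For each d | 536:
  d = 1: Id(1) · σ(536/1) = 1 · 1020 = 1020
  d = 2: Id(2) · σ(536/2) = 2 · 476 = 952
  d = 4: Id(4) · σ(536/4) = 4 · 204 = 816
  d = 8: Id(8) · σ(536/8) = 8 · 68 = 544
  d = 67: Id(67) · σ(536/67) = 67 · 15 = 1005
  d = 134: Id(134) · σ(536/134) = 134 · 7 = 938
  d = 268: Id(268) · σ(536/268) = 268 · 3 = 804
  d = 536: Id(536) · σ(536/536) = 536 · 1 = 536
Summing: (Id * σ)(536) = 1020 + 952 + 816 + 544 + 1005 + 938 + 804 + 536 = 6615.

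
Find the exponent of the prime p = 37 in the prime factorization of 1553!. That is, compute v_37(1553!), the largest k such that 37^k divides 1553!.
v_37(1553!) = 42

Legendre's formula: v_p(n!) = Σ_{k ≥ 1} ⌊n / p^k⌋. For p = 37, n = 1553, the terms are:
  ⌊1553/37^1⌋ = ⌊1553/37⌋ = 41
  ⌊1553/37^2⌋ = ⌊1553/1369⌋ = 1
(the next term ⌊1553/37^3⌋ = 0, terminating the sum). Summing: v_37(1553!) = 41 + 1 = 42.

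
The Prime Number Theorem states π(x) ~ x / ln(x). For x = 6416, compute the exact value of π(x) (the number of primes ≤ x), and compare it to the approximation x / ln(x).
π(6416) = 834;  x/ln(x) ≈ 731.87;  relative error ≈ 12.25%.

Directly count primes up to 6416: π(6416) = 834. The PNT approximation gives 6416/ln(6416) ≈ 6416/8.76655 ≈ 731.87. Relative error (π(x) − x/ln(x)) / π(x) ≈ 12.25%; the approximation is known to undercount slightly (Li(x) is a better estimate).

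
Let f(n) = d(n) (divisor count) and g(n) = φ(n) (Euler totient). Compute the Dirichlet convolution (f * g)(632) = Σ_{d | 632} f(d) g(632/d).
(d * φ)(632) = 1200

Divisors of 632: [1, 2, 4, 8, 79, 158, 316, 632]. For each d | 632:
  d = 1: d(1) · φ(632/1) = 1 · 312 = 312
  d = 2: d(2) · φ(632/2) = 2 · 156 = 312
  d = 4: d(4) · φ(632/4) = 3 · 78 = 234
  d = 8: d(8) · φ(632/8) = 4 · 78 = 312
  d = 79: d(79) · φ(632/79) = 2 · 4 = 8
  d = 158: d(158) · φ(632/158) = 4 · 2 = 8
  d = 316: d(316) · φ(632/316) = 6 · 1 = 6
  d = 632: d(632) · φ(632/632) = 8 · 1 = 8
Summing: (d * φ)(632) = 312 + 312 + 234 + 312 + 8 + 8 + 6 + 8 = 1200.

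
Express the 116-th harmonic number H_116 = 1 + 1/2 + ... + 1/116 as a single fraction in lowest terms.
H_116 = 92723052988307480317436790993517488799788772043569/17379782769567790172972927968296006432665936992320

Direct summation: H_116 = 1 + 1/2 + ... + 1/116. The least common denominator is lcm(1, ..., 116) = 955888052326228459513511038256280353796626534577600; over this denominator the numerator is 955888052326228459513511038256280353796626534577600 + 477944026163114229756755519128140176898313267288800 + 318629350775409486504503679418760117932208844859200 + 238972013081557114878377759564070088449156633644400 + 191177610465245691902702207651256070759325306915520 + 159314675387704743252251839709380058966104422429600 + 136555436046604065644787291179468621970946647796800 + 119486006540778557439188879782035044224578316822200 + 106209783591803162168167893139586705977402948286400 + 95588805232622845951351103825628035379662653457760 + 86898913847838950864864639841480032163329684961600 + 79657337693852371626125919854690029483052211214800 + 73529850178940650731808541404329257984355887275200 + 68277718023302032822393645589734310985473323898400 + 63725870155081897300900735883752023586441768971840 + 59743003270389278719594439891017522112289158411100 + 56228708960366379971383002250369432576272149092800 + 53104891795901581084083946569793352988701474143200 + 50309897490854129448079528329277913357717186030400 + 47794402616311422975675551912814017689831326728880 + 45518478682201355214929097059822873990315549265600 + 43449456923919475432432319920740016081664842480800 + 41560350101140367804935262532881754512896805851200 + 39828668846926185813062959927345014741526105607400 + 38235522093049138380540441530251214151865061383104 + 36764925089470325365904270702164628992177943637600 + 35403261197267720722722631046528901992467649428800 + 34138859011651016411196822794867155492736661949200 + 32961656976766498603914173732975184613676777054400 + 31862935077540948650450367941876011793220884485920 + 30835098462136401919790678653428398509568597889600 + 29871501635194639359797219945508761056144579205550 + 28966304615946316954954879947160010721109894987200 + 28114354480183189985691501125184716288136074546400 + 27311087209320813128957458235893724394189329559360 + 26552445897950790542041973284896676494350737071600 + 25834812225033201608473271304223793345854771204800 + 25154948745427064724039764164638956678858593015200 + 24509950059646883577269513801443085994785295758400 + 23897201308155711487837775956407008844915663364440 + 23314342739664108768622220445275130580405525233600 + 22759239341100677607464548529911436995157774632800 + 22229954705261126965430489261773961716200617083200 + 21724728461959737716216159960370008040832421240400 + 21241956718360632433633578627917341195480589657280 + 20780175050570183902467631266440877256448402925600 + 20338043666515499138585341239495326676523968820800 + 19914334423463092906531479963672507370763052803700 + 19507919435229152234969613025638374567278092542400 + 19117761046524569190270220765125607075932530691552 + 18742902986788793323794334083456477525424049697600 + 18382462544735162682952135351082314496088971818800 + 18035623628796763387047378080307176486728802539200 + 17701630598633860361361315523264450996233824714400 + 17379782769567790172972927968296006432665936992320 + 17069429505825508205598411397433577746368330974600 + 16769965830284709816026509443092637785905728676800 + 16480828488383249301957086866487592306838388527200 + 16201492412308956940906966750106446674519093806400 + 15931467538770474325225183970938005896610442242960 + 15670295939774237041205098987807874652403713681600 + 15417549231068200959895339326714199254784298944800 + 15172826227400451738309699019940957996771849755200 + 14935750817597319679898609972754380528072289602775 + 14705970035788130146361708280865851596871177455040 + 14483152307973158477477439973580005360554947493600 + 14266985855615350141992702063526572444725769172800 + 14057177240091594992845750562592358144068037273200 + 13853450033713455934978420844293918170965601950400 + 13655543604660406564478729117946862197094664779680 + 13463212004594767035401563919102540194318683585600 + 13276222948975395271020986642448338247175368535800 + 13094356881181211774157685455565484298583925131200 + 12917406112516600804236635652111896672927385602400 + 12745174031016379460180147176750404717288353794368 + 12577474372713532362019882082319478339429296507600 + 12414130549691278694980662834497147451904240708800 + 12254975029823441788634756900721542997392647879200 + 12099848763623145057133051117168105744261095374400 + 11948600654077855743918887978203504422457831682220 + 11801087065755906907574210348842967330822549809600 + 11657171369832054384311110222637565290202762616800 + 11516723522002752524259169135617835587911163067200 + 11379619670550338803732274264955718497578887316400 + 11245741792073275994276600450073886515254429818560 + 11114977352630563482715244630886980858100308541600 + 10987218992255499534638057910991728204558925684800 + 10862364230979868858108079980185004020416210620200 + 10740315194676724264196753238834610716816028478400 + 10620978359180316216816789313958670597740294828640 + 10504264311277235818829791629189893997765126753600 + 10390087525285091951233815633220438628224201462800 + 10278366154045467306596892884476132836522865963200 + 10169021833257749569292670619747663338261984410400 + 10061979498170825889615905665855582671543437206080 + 9957167211731546453265739981836253685381526401850 + 9854516003363179994984649878930725296872438500800 + 9753959717614576117484806512819187283639046271200 + 9655434871982105651651626649053336907036631662400 + 9558880523262284595135110382562803537966265345776 + 9464238141843846133797138992636439146501252817600 + 9371451493394396661897167041728238762712024848800 + 9280466527439111257412728526760003434918704219200 + 9191231272367581341476067675541157248044485909400 + 9103695736440271042985819411964574798063109853120 + 9017811814398381693523689040153588243364401269600 + 8933533199310546350593561105198881811183425556800 + 8850815299316930180680657761632225498116912357200 + 8769615158956224399206523286754865631161711326400 + 8689891384783895086486463984148003216332968496160 + 8611604075011067202824423768074597781951590401600 + 8534714752912754102799205698716788873184165487300 + 8459186303771933270031071135011330564571916235200 + 8384982915142354908013254721546318892952864338400 + 8312070020228073560987052506576350902579361170240 + 8240414244191624650978543433243796153419194263600 = 5099767914356911417459023504643461883988382462396295, so H_116 = 5099767914356911417459023504643461883988382462396295/955888052326228459513511038256280353796626534577600; reducing by gcd(5099767914356911417459023504643461883988382462396295, 955888052326228459513511038256280353796626534577600) = 55 gives 92723052988307480317436790993517488799788772043569/17379782769567790172972927968296006432665936992320 ≈ 5.33511. (The PNT-adjacent estimate ln(116) + γ ≈ 5.33081 matches within O(1/n).)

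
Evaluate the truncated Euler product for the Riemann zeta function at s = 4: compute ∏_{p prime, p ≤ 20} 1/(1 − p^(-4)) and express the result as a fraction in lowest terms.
∏ = 7064087752265346803/6526834216796160000

The primes p ≤ 20 are [2, 3, 5, 7, 11, 13, 17, 19]. For each prime, (1 − 1/p^4)^(-1) = p^4 / (p^4 − 1). The product is (1 − 1/2^4)^(-1), (1 − 1/3^4)^(-1), (1 − 1/5^4)^(-1), (1 − 1/7^4)^(-1), (1 − 1/11^4)^(-1), (1 − 1/13^4)^(-1), (1 − 1/17^4)^(-1), (1 − 1/19^4)^(-1) = ∏ p^4 / (p^4 − 1) = 7064087752265346803/6526834216796160000.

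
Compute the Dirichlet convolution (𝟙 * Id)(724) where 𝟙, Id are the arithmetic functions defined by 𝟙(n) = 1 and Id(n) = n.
(𝟙 * Id)(724) = 1274

Divisors of 724: [1, 2, 4, 181, 362, 724]. For each d | 724:
  d = 1: 𝟙(1) · Id(724/1) = 1 · 724 = 724
  d = 2: 𝟙(2) · Id(724/2) = 1 · 362 = 362
  d = 4: 𝟙(4) · Id(724/4) = 1 · 181 = 181
  d = 181: 𝟙(181) · Id(724/181) = 1 · 4 = 4
  d = 362: 𝟙(362) · Id(724/362) = 1 · 2 = 2
  d = 724: 𝟙(724) · Id(724/724) = 1 · 1 = 1
Summing: (𝟙 * Id)(724) = 724 + 362 + 181 + 4 + 2 + 1 = 1274.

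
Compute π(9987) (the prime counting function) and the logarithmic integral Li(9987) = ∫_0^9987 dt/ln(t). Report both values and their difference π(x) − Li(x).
π(9987) = 1229;  Li(9987) ≈ 1244.73;  π(x) − Li(x) ≈ -15.73.

Direct count of primes ≤ 9987 gives π(9987) = 1229. Numerical evaluation of the logarithmic integral gives Li(9987) ≈ 1244.73. The difference π(x) − Li(x) ≈ -15.73 is typically negative for small/moderate x (Li(x) overestimates), though Littlewood's theorem shows this sign changes infinitely often.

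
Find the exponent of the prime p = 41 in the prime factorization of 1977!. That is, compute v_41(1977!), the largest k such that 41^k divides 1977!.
v_41(1977!) = 49

Legendre's formula: v_p(n!) = Σ_{k ≥ 1} ⌊n / p^k⌋. For p = 41, n = 1977, the terms are:
  ⌊1977/41^1⌋ = ⌊1977/41⌋ = 48
  ⌊1977/41^2⌋ = ⌊1977/1681⌋ = 1
(the next term ⌊1977/41^3⌋ = 0, terminating the sum). Summing: v_41(1977!) = 48 + 1 = 49.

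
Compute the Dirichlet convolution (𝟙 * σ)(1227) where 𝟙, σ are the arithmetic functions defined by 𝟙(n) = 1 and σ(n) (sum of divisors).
(𝟙 * σ)(1227) = 2055

Divisors of 1227: [1, 3, 409, 1227]. For each d | 1227:
  d = 1: 𝟙(1) · σ(1227/1) = 1 · 1640 = 1640
  d = 3: 𝟙(3) · σ(1227/3) = 1 · 410 = 410
  d = 409: 𝟙(409) · σ(1227/409) = 1 · 4 = 4
  d = 1227: 𝟙(1227) · σ(1227/1227) = 1 · 1 = 1
Summing: (𝟙 * σ)(1227) = 1640 + 410 + 4 + 1 = 2055.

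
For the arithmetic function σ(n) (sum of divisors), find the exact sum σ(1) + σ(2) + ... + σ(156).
Σ_{n ≤ 156} σ(n) = 20162

Compute σ(n) for each 1 ≤ n ≤ 156: σ(1) = 1, σ(2) = 3, σ(3) = 4, σ(4) = 7, σ(5) = 6, σ(6) = 12, σ(7) = 8, σ(8) = 15, σ(9) = 13, σ(10) = 18, σ(11) = 12, σ(12) = 28, σ(13) = 14, σ(14) = 24, σ(15) = 24, σ(16) = 31, σ(17) = 18, σ(18) = 39, σ(19) = 20, σ(20) = 42, σ(21) = 32, σ(22) = 36, σ(23) = 24, σ(24) = 60, σ(25) = 31, σ(26) = 42, σ(27) = 40, σ(28) = 56, σ(29) = 30, σ(30) = 72, σ(31) = 32, σ(32) = 63, σ(33) = 48, σ(34) = 54, σ(35) = 48, σ(36) = 91, σ(37) = 38, σ(38) = 60, σ(39) = 56, σ(40) = 90, σ(41) = 42, σ(42) = 96, σ(43) = 44, σ(44) = 84, σ(45) = 78, σ(46) = 72, σ(47) = 48, σ(48) = 124, σ(49) = 57, σ(50) = 93, σ(51) = 72, σ(52) = 98, σ(53) = 54, σ(54) = 120, σ(55) = 72, σ(56) = 120, σ(57) = 80, σ(58) = 90, σ(59) = 60, σ(60) = 168, σ(61) = 62, σ(62) = 96, σ(63) = 104, σ(64) = 127, σ(65) = 84, σ(66) = 144, σ(67) = 68, σ(68) = 126, σ(69) = 96, σ(70) = 144, σ(71) = 72, σ(72) = 195, σ(73) = 74, σ(74) = 114, σ(75) = 124, σ(76) = 140, σ(77) = 96, σ(78) = 168, σ(79) = 80, σ(80) = 186, σ(81) = 121, σ(82) = 126, σ(83) = 84, σ(84) = 224, σ(85) = 108, σ(86) = 132, σ(87) = 120, σ(88) = 180, σ(89) = 90, σ(90) = 234, σ(91) = 112, σ(92) = 168, σ(93) = 128, σ(94) = 144, σ(95) = 120, σ(96) = 252, σ(97) = 98, σ(98) = 171, σ(99) = 156, σ(100) = 217, σ(101) = 102, σ(102) = 216, σ(103) = 104, σ(104) = 210, σ(105) = 192, σ(106) = 162, σ(107) = 108, σ(108) = 280, σ(109) = 110, σ(110) = 216, σ(111) = 152, σ(112) = 248, σ(113) = 114, σ(114) = 240, σ(115) = 144, σ(116) = 210, σ(117) = 182, σ(118) = 180, σ(119) = 144, σ(120) = 360, σ(121) = 133, σ(122) = 186, σ(123) = 168, σ(124) = 224, σ(125) = 156, σ(126) = 312, σ(127) = 128, σ(128) = 255, σ(129) = 176, σ(130) = 252, σ(131) = 132, σ(132) = 336, σ(133) = 160, σ(134) = 204, σ(135) = 240, σ(136) = 270, σ(137) = 138, σ(138) = 288, σ(139) = 140, σ(140) = 336, σ(141) = 192, σ(142) = 216, σ(143) = 168, σ(144) = 403, σ(145) = 180, σ(146) = 222, σ(147) = 228, σ(148) = 266, σ(149) = 150, σ(150) = 372, σ(151) = 152, σ(152) = 300, σ(153) = 234, σ(154) = 288, σ(155) = 192, σ(156) = 392. Summing all 156 values: 20162. (Average order: Σ_{n ≤ x} σ(n) ~ (π²/12) x². For x = 156, (π²/12)·156² ≈ 20015.56.)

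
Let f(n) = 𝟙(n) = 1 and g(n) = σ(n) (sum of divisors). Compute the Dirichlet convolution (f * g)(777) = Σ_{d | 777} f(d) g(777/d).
(𝟙 * σ)(777) = 1755

Divisors of 777: [1, 3, 7, 21, 37, 111, 259, 777]. For each d | 777:
  d = 1: 𝟙(1) · σ(777/1) = 1 · 1216 = 1216
  d = 3: 𝟙(3) · σ(777/3) = 1 · 304 = 304
  d = 7: 𝟙(7) · σ(777/7) = 1 · 152 = 152
  d = 21: 𝟙(21) · σ(777/21) = 1 · 38 = 38
  d = 37: 𝟙(37) · σ(777/37) = 1 · 32 = 32
  d = 111: 𝟙(111) · σ(777/111) = 1 · 8 = 8
  d = 259: 𝟙(259) · σ(777/259) = 1 · 4 = 4
  d = 777: 𝟙(777) · σ(777/777) = 1 · 1 = 1
Summing: (𝟙 * σ)(777) = 1216 + 304 + 152 + 38 + 32 + 8 + 4 + 1 = 1755.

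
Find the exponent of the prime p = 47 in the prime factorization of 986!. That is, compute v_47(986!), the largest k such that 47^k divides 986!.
v_47(986!) = 20

Legendre's formula: v_p(n!) = Σ_{k ≥ 1} ⌊n / p^k⌋. For p = 47, n = 986, the terms are:
  ⌊986/47^1⌋ = ⌊986/47⌋ = 20
(the next term ⌊986/47^2⌋ = 0, terminating the sum). Summing: v_47(986!) = 20 = 20.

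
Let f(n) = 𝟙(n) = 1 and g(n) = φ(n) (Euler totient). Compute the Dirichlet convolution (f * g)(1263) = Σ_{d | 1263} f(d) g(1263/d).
(𝟙 * φ)(1263) = 1263

Divisors of 1263: [1, 3, 421, 1263]. For each d | 1263:
  d = 1: 𝟙(1) · φ(1263/1) = 1 · 840 = 840
  d = 3: 𝟙(3) · φ(1263/3) = 1 · 420 = 420
  d = 421: 𝟙(421) · φ(1263/421) = 1 · 2 = 2
  d = 1263: 𝟙(1263) · φ(1263/1263) = 1 · 1 = 1
Summing: (𝟙 * φ)(1263) = 840 + 420 + 2 + 1 = 1263.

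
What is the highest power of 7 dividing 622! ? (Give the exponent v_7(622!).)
v_7(622!) = 101

Legendre's formula: v_p(n!) = Σ_{k ≥ 1} ⌊n / p^k⌋. For p = 7, n = 622, the terms are:
  ⌊622/7^1⌋ = ⌊622/7⌋ = 88
  ⌊622/7^2⌋ = ⌊622/49⌋ = 12
  ⌊622/7^3⌋ = ⌊622/343⌋ = 1
(the next term ⌊622/7^4⌋ = 0, terminating the sum). Summing: v_7(622!) = 88 + 12 + 1 = 101.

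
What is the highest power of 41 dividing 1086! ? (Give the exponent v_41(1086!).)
v_41(1086!) = 26

Legendre's formula: v_p(n!) = Σ_{k ≥ 1} ⌊n / p^k⌋. For p = 41, n = 1086, the terms are:
  ⌊1086/41^1⌋ = ⌊1086/41⌋ = 26
(the next term ⌊1086/41^2⌋ = 0, terminating the sum). Summing: v_41(1086!) = 26 = 26.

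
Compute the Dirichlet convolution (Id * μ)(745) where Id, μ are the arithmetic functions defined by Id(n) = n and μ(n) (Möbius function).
(Id * μ)(745) = 592

Divisors of 745: [1, 5, 149, 745]. For each d | 745:
  d = 1: Id(1) · μ(745/1) = 1 · 1 = 1
  d = 5: Id(5) · μ(745/5) = 5 · -1 = -5
  d = 149: Id(149) · μ(745/149) = 149 · -1 = -149
  d = 745: Id(745) · μ(745/745) = 745 · 1 = 745
Summing: (Id * μ)(745) = 1 + -5 + -149 + 745 = 592.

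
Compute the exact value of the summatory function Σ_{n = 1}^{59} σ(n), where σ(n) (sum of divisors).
Σ_{n ≤ 59} σ(n) = 2846

Compute σ(n) for each 1 ≤ n ≤ 59: σ(1) = 1, σ(2) = 3, σ(3) = 4, σ(4) = 7, σ(5) = 6, σ(6) = 12, σ(7) = 8, σ(8) = 15, σ(9) = 13, σ(10) = 18, σ(11) = 12, σ(12) = 28, σ(13) = 14, σ(14) = 24, σ(15) = 24, σ(16) = 31, σ(17) = 18, σ(18) = 39, σ(19) = 20, σ(20) = 42, σ(21) = 32, σ(22) = 36, σ(23) = 24, σ(24) = 60, σ(25) = 31, σ(26) = 42, σ(27) = 40, σ(28) = 56, σ(29) = 30, σ(30) = 72, σ(31) = 32, σ(32) = 63, σ(33) = 48, σ(34) = 54, σ(35) = 48, σ(36) = 91, σ(37) = 38, σ(38) = 60, σ(39) = 56, σ(40) = 90, σ(41) = 42, σ(42) = 96, σ(43) = 44, σ(44) = 84, σ(45) = 78, σ(46) = 72, σ(47) = 48, σ(48) = 124, σ(49) = 57, σ(50) = 93, σ(51) = 72, σ(52) = 98, σ(53) = 54, σ(54) = 120, σ(55) = 72, σ(56) = 120, σ(57) = 80, σ(58) = 90, σ(59) = 60. Summing all 59 values: 2846. (Average order: Σ_{n ≤ x} σ(n) ~ (π²/12) x². For x = 59, (π²/12)·59² ≈ 2863.01.)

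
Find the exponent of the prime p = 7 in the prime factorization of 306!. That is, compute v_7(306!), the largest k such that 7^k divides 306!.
v_7(306!) = 49

Legendre's formula: v_p(n!) = Σ_{k ≥ 1} ⌊n / p^k⌋. For p = 7, n = 306, the terms are:
  ⌊306/7^1⌋ = ⌊306/7⌋ = 43
  ⌊306/7^2⌋ = ⌊306/49⌋ = 6
(the next term ⌊306/7^3⌋ = 0, terminating the sum). Summing: v_7(306!) = 43 + 6 = 49.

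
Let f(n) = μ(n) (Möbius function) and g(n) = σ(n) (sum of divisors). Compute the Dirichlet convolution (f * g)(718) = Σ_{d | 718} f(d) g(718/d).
(μ * σ)(718) = 718

Divisors of 718: [1, 2, 359, 718]. For each d | 718:
  d = 1: μ(1) · σ(718/1) = 1 · 1080 = 1080
  d = 2: μ(2) · σ(718/2) = -1 · 360 = -360
  d = 359: μ(359) · σ(718/359) = -1 · 3 = -3
  d = 718: μ(718) · σ(718/718) = 1 · 1 = 1
Summing: (μ * σ)(718) = 1080 + -360 + -3 + 1 = 718.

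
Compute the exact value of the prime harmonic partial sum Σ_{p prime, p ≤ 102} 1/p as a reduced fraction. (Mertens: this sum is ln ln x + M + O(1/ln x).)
Σ 1/p = 422113843906354093775418512493046577809/232862364358497360900063316880507363070

π(102) = 26, so the primes ≤ 102 are [2, 3, 5, 7, 11, 13, 17, 19, 23, 29, 31, 37, 41, 43, 47, 53, 59, 61, 67, 71, 73, 79, 83, 89, 97, 101]. Summing 1/p over these primes: 422113843906354093775418512493046577809/232862364358497360900063316880507363070 ≈ 1.8127. Mertens estimate ln ln(102) + 0.2615 ≈ 1.7930.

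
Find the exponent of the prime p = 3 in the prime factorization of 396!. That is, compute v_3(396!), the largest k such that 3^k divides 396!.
v_3(396!) = 195

Legendre's formula: v_p(n!) = Σ_{k ≥ 1} ⌊n / p^k⌋. For p = 3, n = 396, the terms are:
  ⌊396/3^1⌋ = ⌊396/3⌋ = 132
  ⌊396/3^2⌋ = ⌊396/9⌋ = 44
  ⌊396/3^3⌋ = ⌊396/27⌋ = 14
  ⌊396/3^4⌋ = ⌊396/81⌋ = 4
  ⌊396/3^5⌋ = ⌊396/243⌋ = 1
(the next term ⌊396/3^6⌋ = 0, terminating the sum). Summing: v_3(396!) = 132 + 44 + 14 + 4 + 1 = 195.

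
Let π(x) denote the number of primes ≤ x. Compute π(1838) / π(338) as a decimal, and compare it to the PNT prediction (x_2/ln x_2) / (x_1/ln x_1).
π(1838)/π(338) = 282/68 ≈ 4.1471;  PNT prediction ≈ 4.2128.

π(338) = 68 and π(1838) = 282, so π(1838)/π(338) ≈ 4.1471. The PNT-predicted ratio is (1838/ln(1838)) / (338/ln(338)) ≈ 4.2128. The two agree to within a few percent, as expected.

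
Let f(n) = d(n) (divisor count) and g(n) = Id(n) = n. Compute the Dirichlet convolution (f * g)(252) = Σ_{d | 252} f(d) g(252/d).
(d * Id)(252) = 1782

Divisors of 252: [1, 2, 3, 4, 6, 7, 9, 12, 14, 18, 21, 28, 36, 42, 63, 84, 126, 252]. For each d | 252:
  d = 1: d(1) · Id(252/1) = 1 · 252 = 252
  d = 2: d(2) · Id(252/2) = 2 · 126 = 252
  d = 3: d(3) · Id(252/3) = 2 · 84 = 168
  d = 4: d(4) · Id(252/4) = 3 · 63 = 189
  d = 6: d(6) · Id(252/6) = 4 · 42 = 168
  d = 7: d(7) · Id(252/7) = 2 · 36 = 72
  d = 9: d(9) · Id(252/9) = 3 · 28 = 84
  d = 12: d(12) · Id(252/12) = 6 · 21 = 126
  d = 14: d(14) · Id(252/14) = 4 · 18 = 72
  d = 18: d(18) · Id(252/18) = 6 · 14 = 84
  d = 21: d(21) · Id(252/21) = 4 · 12 = 48
  d = 28: d(28) · Id(252/28) = 6 · 9 = 54
  d = 36: d(36) · Id(252/36) = 9 · 7 = 63
  d = 42: d(42) · Id(252/42) = 8 · 6 = 48
  d = 63: d(63) · Id(252/63) = 6 · 4 = 24
  d = 84: d(84) · Id(252/84) = 12 · 3 = 36
  d = 126: d(126) · Id(252/126) = 12 · 2 = 24
  d = 252: d(252) · Id(252/252) = 18 · 1 = 18
Summing: (d * Id)(252) = 252 + 252 + 168 + 189 + 168 + 72 + 84 + 126 + 72 + 84 + 48 + 54 + 63 + 48 + 24 + 36 + 24 + 18 = 1782.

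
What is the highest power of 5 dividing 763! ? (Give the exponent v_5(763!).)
v_5(763!) = 189

Legendre's formula: v_p(n!) = Σ_{k ≥ 1} ⌊n / p^k⌋. For p = 5, n = 763, the terms are:
  ⌊763/5^1⌋ = ⌊763/5⌋ = 152
  ⌊763/5^2⌋ = ⌊763/25⌋ = 30
  ⌊763/5^3⌋ = ⌊763/125⌋ = 6
  ⌊763/5^4⌋ = ⌊763/625⌋ = 1
(the next term ⌊763/5^5⌋ = 0, terminating the sum). Summing: v_5(763!) = 152 + 30 + 6 + 1 = 189.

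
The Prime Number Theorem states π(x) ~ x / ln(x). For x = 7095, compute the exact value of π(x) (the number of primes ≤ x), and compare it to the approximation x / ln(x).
π(7095) = 909;  x/ln(x) ≈ 800.14;  relative error ≈ 11.98%.

Directly count primes up to 7095: π(7095) = 909. The PNT approximation gives 7095/ln(7095) ≈ 7095/8.86715 ≈ 800.14. Relative error (π(x) − x/ln(x)) / π(x) ≈ 11.98%; the approximation is known to undercount slightly (Li(x) is a better estimate).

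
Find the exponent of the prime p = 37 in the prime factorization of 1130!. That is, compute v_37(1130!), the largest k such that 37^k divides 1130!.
v_37(1130!) = 30

Legendre's formula: v_p(n!) = Σ_{k ≥ 1} ⌊n / p^k⌋. For p = 37, n = 1130, the terms are:
  ⌊1130/37^1⌋ = ⌊1130/37⌋ = 30
(the next term ⌊1130/37^2⌋ = 0, terminating the sum). Summing: v_37(1130!) = 30 = 30.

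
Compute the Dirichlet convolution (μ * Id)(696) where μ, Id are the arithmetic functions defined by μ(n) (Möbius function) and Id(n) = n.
(μ * Id)(696) = 224

Divisors of 696: [1, 2, 3, 4, 6, 8, 12, 24, 29, 58, 87, 116, 174, 232, 348, 696]. For each d | 696:
  d = 1: μ(1) · Id(696/1) = 1 · 696 = 696
  d = 2: μ(2) · Id(696/2) = -1 · 348 = -348
  d = 3: μ(3) · Id(696/3) = -1 · 232 = -232
  d = 4: μ(4) · Id(696/4) = 0 · 174 = 0
  d = 6: μ(6) · Id(696/6) = 1 · 116 = 116
  d = 8: μ(8) · Id(696/8) = 0 · 87 = 0
  d = 12: μ(12) · Id(696/12) = 0 · 58 = 0
  d = 24: μ(24) · Id(696/24) = 0 · 29 = 0
  d = 29: μ(29) · Id(696/29) = -1 · 24 = -24
  d = 58: μ(58) · Id(696/58) = 1 · 12 = 12
  d = 87: μ(87) · Id(696/87) = 1 · 8 = 8
  d = 116: μ(116) · Id(696/116) = 0 · 6 = 0
  d = 174: μ(174) · Id(696/174) = -1 · 4 = -4
  d = 232: μ(232) · Id(696/232) = 0 · 3 = 0
  d = 348: μ(348) · Id(696/348) = 0 · 2 = 0
  d = 696: μ(696) · Id(696/696) = 0 · 1 = 0
Summing: (μ * Id)(696) = 696 + -348 + -232 + 0 + 116 + 0 + 0 + 0 + -24 + 12 + 8 + 0 + -4 + 0 + 0 + 0 = 224.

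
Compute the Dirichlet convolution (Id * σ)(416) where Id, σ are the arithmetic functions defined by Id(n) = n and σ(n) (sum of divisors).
(Id * σ)(416) = 8667

Divisors of 416: [1, 2, 4, 8, 13, 16, 26, 32, 52, 104, 208, 416]. For each d | 416:
  d = 1: Id(1) · σ(416/1) = 1 · 882 = 882
  d = 2: Id(2) · σ(416/2) = 2 · 434 = 868
  d = 4: Id(4) · σ(416/4) = 4 · 210 = 840
  d = 8: Id(8) · σ(416/8) = 8 · 98 = 784
  d = 13: Id(13) · σ(416/13) = 13 · 63 = 819
  d = 16: Id(16) · σ(416/16) = 16 · 42 = 672
  d = 26: Id(26) · σ(416/26) = 26 · 31 = 806
  d = 32: Id(32) · σ(416/32) = 32 · 14 = 448
  d = 52: Id(52) · σ(416/52) = 52 · 15 = 780
  d = 104: Id(104) · σ(416/104) = 104 · 7 = 728
  d = 208: Id(208) · σ(416/208) = 208 · 3 = 624
  d = 416: Id(416) · σ(416/416) = 416 · 1 = 416
Summing: (Id * σ)(416) = 882 + 868 + 840 + 784 + 819 + 672 + 806 + 448 + 780 + 728 + 624 + 416 = 8667.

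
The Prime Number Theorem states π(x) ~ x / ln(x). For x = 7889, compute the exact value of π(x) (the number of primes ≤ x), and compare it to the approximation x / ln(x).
π(7889) = 997;  x/ln(x) ≈ 879.17;  relative error ≈ 11.82%.

Directly count primes up to 7889: π(7889) = 997. The PNT approximation gives 7889/ln(7889) ≈ 7889/8.97322 ≈ 879.17. Relative error (π(x) − x/ln(x)) / π(x) ≈ 11.82%; the approximation is known to undercount slightly (Li(x) is a better estimate).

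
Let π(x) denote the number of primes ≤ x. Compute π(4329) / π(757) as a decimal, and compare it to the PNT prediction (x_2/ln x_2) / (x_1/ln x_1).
π(4329)/π(757) = 591/134 ≈ 4.4104;  PNT prediction ≈ 4.5277.

π(757) = 134 and π(4329) = 591, so π(4329)/π(757) ≈ 4.4104. The PNT-predicted ratio is (4329/ln(4329)) / (757/ln(757)) ≈ 4.5277. The two agree to within a few percent, as expected.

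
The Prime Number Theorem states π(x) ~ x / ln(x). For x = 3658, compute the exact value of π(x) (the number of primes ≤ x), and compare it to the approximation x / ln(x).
π(3658) = 510;  x/ln(x) ≈ 445.84;  relative error ≈ 12.58%.

Directly count primes up to 3658: π(3658) = 510. The PNT approximation gives 3658/ln(3658) ≈ 3658/8.20467 ≈ 445.84. Relative error (π(x) − x/ln(x)) / π(x) ≈ 12.58%; the approximation is known to undercount slightly (Li(x) is a better estimate).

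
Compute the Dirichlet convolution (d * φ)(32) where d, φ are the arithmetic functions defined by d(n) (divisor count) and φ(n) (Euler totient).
(d * φ)(32) = 63

Divisors of 32: [1, 2, 4, 8, 16, 32]. For each d | 32:
  d = 1: d(1) · φ(32/1) = 1 · 16 = 16
  d = 2: d(2) · φ(32/2) = 2 · 8 = 16
  d = 4: d(4) · φ(32/4) = 3 · 4 = 12
  d = 8: d(8) · φ(32/8) = 4 · 2 = 8
  d = 16: d(16) · φ(32/16) = 5 · 1 = 5
  d = 32: d(32) · φ(32/32) = 6 · 1 = 6
Summing: (d * φ)(32) = 16 + 16 + 12 + 8 + 5 + 6 = 63.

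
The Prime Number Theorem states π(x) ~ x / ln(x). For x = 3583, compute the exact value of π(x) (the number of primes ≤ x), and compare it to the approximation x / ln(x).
π(3583) = 502;  x/ln(x) ≈ 437.81;  relative error ≈ 12.79%.

Directly count primes up to 3583: π(3583) = 502. The PNT approximation gives 3583/ln(3583) ≈ 3583/8.18396 ≈ 437.81. Relative error (π(x) − x/ln(x)) / π(x) ≈ 12.79%; the approximation is known to undercount slightly (Li(x) is a better estimate).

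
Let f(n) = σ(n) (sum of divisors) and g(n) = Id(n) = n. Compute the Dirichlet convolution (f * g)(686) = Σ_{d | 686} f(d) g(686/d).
(σ * Id)(686) = 7670

Divisors of 686: [1, 2, 7, 14, 49, 98, 343, 686]. For each d | 686:
  d = 1: σ(1) · Id(686/1) = 1 · 686 = 686
  d = 2: σ(2) · Id(686/2) = 3 · 343 = 1029
  d = 7: σ(7) · Id(686/7) = 8 · 98 = 784
  d = 14: σ(14) · Id(686/14) = 24 · 49 = 1176
  d = 49: σ(49) · Id(686/49) = 57 · 14 = 798
  d = 98: σ(98) · Id(686/98) = 171 · 7 = 1197
  d = 343: σ(343) · Id(686/343) = 400 · 2 = 800
  d = 686: σ(686) · Id(686/686) = 1200 · 1 = 1200
Summing: (σ * Id)(686) = 686 + 1029 + 784 + 1176 + 798 + 1197 + 800 + 1200 = 7670.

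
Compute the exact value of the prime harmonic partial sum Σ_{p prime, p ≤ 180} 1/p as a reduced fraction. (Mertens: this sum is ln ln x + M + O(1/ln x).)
Σ 1/p = 57342808417705079663327936281722405984299104369358607649920332497341973/29819592777931214269172453467810429868925511217482600306406141434158090

π(180) = 41, so the primes ≤ 180 are [2, 3, 5, 7, 11, 13, 17, 19, 23, 29, 31, 37, 41, 43, 47, 53, 59, 61, 67, 71, 73, 79, 83, 89, 97, 101, 103, 107, 109, 113, 127, 131, 137, 139, 149, 151, 157, 163, 167, 173, 179]. Summing 1/p over these primes: 57342808417705079663327936281722405984299104369358607649920332497341973/29819592777931214269172453467810429868925511217482600306406141434158090 ≈ 1.9230. Mertens estimate ln ln(180) + 0.2615 ≈ 1.9088.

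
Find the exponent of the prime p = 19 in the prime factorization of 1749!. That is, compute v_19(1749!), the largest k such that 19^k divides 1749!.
v_19(1749!) = 96

Legendre's formula: v_p(n!) = Σ_{k ≥ 1} ⌊n / p^k⌋. For p = 19, n = 1749, the terms are:
  ⌊1749/19^1⌋ = ⌊1749/19⌋ = 92
  ⌊1749/19^2⌋ = ⌊1749/361⌋ = 4
(the next term ⌊1749/19^3⌋ = 0, terminating the sum). Summing: v_19(1749!) = 92 + 4 = 96.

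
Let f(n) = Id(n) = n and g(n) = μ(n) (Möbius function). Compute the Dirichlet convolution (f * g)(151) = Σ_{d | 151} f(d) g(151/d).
(Id * μ)(151) = 150

Divisors of 151: [1, 151]. For each d | 151:
  d = 1: Id(1) · μ(151/1) = 1 · -1 = -1
  d = 151: Id(151) · μ(151/151) = 151 · 1 = 151
Summing: (Id * μ)(151) = -1 + 151 = 150.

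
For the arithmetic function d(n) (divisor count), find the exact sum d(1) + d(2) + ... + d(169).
Σ_{n ≤ 169} d(n) = 897

Compute d(n) for each 1 ≤ n ≤ 169: d(1) = 1, d(2) = 2, d(3) = 2, d(4) = 3, d(5) = 2, d(6) = 4, d(7) = 2, d(8) = 4, d(9) = 3, d(10) = 4, d(11) = 2, d(12) = 6, d(13) = 2, d(14) = 4, d(15) = 4, d(16) = 5, d(17) = 2, d(18) = 6, d(19) = 2, d(20) = 6, d(21) = 4, d(22) = 4, d(23) = 2, d(24) = 8, d(25) = 3, d(26) = 4, d(27) = 4, d(28) = 6, d(29) = 2, d(30) = 8, d(31) = 2, d(32) = 6, d(33) = 4, d(34) = 4, d(35) = 4, d(36) = 9, d(37) = 2, d(38) = 4, d(39) = 4, d(40) = 8, d(41) = 2, d(42) = 8, d(43) = 2, d(44) = 6, d(45) = 6, d(46) = 4, d(47) = 2, d(48) = 10, d(49) = 3, d(50) = 6, d(51) = 4, d(52) = 6, d(53) = 2, d(54) = 8, d(55) = 4, d(56) = 8, d(57) = 4, d(58) = 4, d(59) = 2, d(60) = 12, d(61) = 2, d(62) = 4, d(63) = 6, d(64) = 7, d(65) = 4, d(66) = 8, d(67) = 2, d(68) = 6, d(69) = 4, d(70) = 8, d(71) = 2, d(72) = 12, d(73) = 2, d(74) = 4, d(75) = 6, d(76) = 6, d(77) = 4, d(78) = 8, d(79) = 2, d(80) = 10, d(81) = 5, d(82) = 4, d(83) = 2, d(84) = 12, d(85) = 4, d(86) = 4, d(87) = 4, d(88) = 8, d(89) = 2, d(90) = 12, d(91) = 4, d(92) = 6, d(93) = 4, d(94) = 4, d(95) = 4, d(96) = 12, d(97) = 2, d(98) = 6, d(99) = 6, d(100) = 9, d(101) = 2, d(102) = 8, d(103) = 2, d(104) = 8, d(105) = 8, d(106) = 4, d(107) = 2, d(108) = 12, d(109) = 2, d(110) = 8, d(111) = 4, d(112) = 10, d(113) = 2, d(114) = 8, d(115) = 4, d(116) = 6, d(117) = 6, d(118) = 4, d(119) = 4, d(120) = 16, d(121) = 3, d(122) = 4, d(123) = 4, d(124) = 6, d(125) = 4, d(126) = 12, d(127) = 2, d(128) = 8, d(129) = 4, d(130) = 8, d(131) = 2, d(132) = 12, d(133) = 4, d(134) = 4, d(135) = 8, d(136) = 8, d(137) = 2, d(138) = 8, d(139) = 2, d(140) = 12, d(141) = 4, d(142) = 4, d(143) = 4, d(144) = 15, d(145) = 4, d(146) = 4, d(147) = 6, d(148) = 6, d(149) = 2, d(150) = 12, d(151) = 2, d(152) = 8, d(153) = 6, d(154) = 8, d(155) = 4, d(156) = 12, d(157) = 2, d(158) = 4, d(159) = 4, d(160) = 12, d(161) = 4, d(162) = 10, d(163) = 2, d(164) = 6, d(165) = 8, d(166) = 4, d(167) = 2, d(168) = 16, d(169) = 3. Summing all 169 values: 897. (Dirichlet's divisor formula: Σ_{n ≤ x} d(n) = x ln(x) + (2γ − 1) x + O(√x). For x = 169, the asymptotic estimate is ≈ 893.05.)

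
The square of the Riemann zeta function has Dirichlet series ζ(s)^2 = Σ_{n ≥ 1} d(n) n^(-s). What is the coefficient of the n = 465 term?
d(465) = 8

ζ(s)^2 = (Σ 1/m^s)(Σ 1/k^s). The coefficient of 1/n^s in the product is the number of ordered pairs (m, k) with mk = n, which equals d(n). For n = 465, divisors are [1, 3, 5, 15, 31, 93, 155, 465], so d(465) = 8.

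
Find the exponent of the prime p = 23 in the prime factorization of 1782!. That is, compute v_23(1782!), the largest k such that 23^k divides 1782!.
v_23(1782!) = 80

Legendre's formula: v_p(n!) = Σ_{k ≥ 1} ⌊n / p^k⌋. For p = 23, n = 1782, the terms are:
  ⌊1782/23^1⌋ = ⌊1782/23⌋ = 77
  ⌊1782/23^2⌋ = ⌊1782/529⌋ = 3
(the next term ⌊1782/23^3⌋ = 0, terminating the sum). Summing: v_23(1782!) = 77 + 3 = 80.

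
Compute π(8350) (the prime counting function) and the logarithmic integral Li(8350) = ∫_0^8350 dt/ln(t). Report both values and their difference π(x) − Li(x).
π(8350) = 1045;  Li(8350) ≈ 1065.27;  π(x) − Li(x) ≈ -20.27.

Direct count of primes ≤ 8350 gives π(8350) = 1045. Numerical evaluation of the logarithmic integral gives Li(8350) ≈ 1065.27. The difference π(x) − Li(x) ≈ -20.27 is typically negative for small/moderate x (Li(x) overestimates), though Littlewood's theorem shows this sign changes infinitely often.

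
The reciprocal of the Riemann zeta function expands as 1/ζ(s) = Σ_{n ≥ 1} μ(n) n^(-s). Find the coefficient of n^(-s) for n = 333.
μ(333) = 0

Factor n = 333 = 3^2 · 37. μ(n) = 0 if any exponent ≥ 2 (not squarefree); otherwise μ(n) = (−1)^{ω(n)} where ω(n) is the number of distinct prime factors. Applying: μ(333) = 0.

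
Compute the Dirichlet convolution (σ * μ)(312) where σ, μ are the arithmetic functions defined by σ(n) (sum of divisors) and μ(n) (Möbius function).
(σ * μ)(312) = 312

Divisors of 312: [1, 2, 3, 4, 6, 8, 12, 13, 24, 26, 39, 52, 78, 104, 156, 312]. For each d | 312:
  d = 1: σ(1) · μ(312/1) = 1 · 0 = 0
  d = 2: σ(2) · μ(312/2) = 3 · 0 = 0
  d = 3: σ(3) · μ(312/3) = 4 · 0 = 0
  d = 4: σ(4) · μ(312/4) = 7 · -1 = -7
  d = 6: σ(6) · μ(312/6) = 12 · 0 = 0
  d = 8: σ(8) · μ(312/8) = 15 · 1 = 15
  d = 12: σ(12) · μ(312/12) = 28 · 1 = 28
  d = 13: σ(13) · μ(312/13) = 14 · 0 = 0
  d = 24: σ(24) · μ(312/24) = 60 · -1 = -60
  d = 26: σ(26) · μ(312/26) = 42 · 0 = 0
  d = 39: σ(39) · μ(312/39) = 56 · 0 = 0
  d = 52: σ(52) · μ(312/52) = 98 · 1 = 98
  d = 78: σ(78) · μ(312/78) = 168 · 0 = 0
  d = 104: σ(104) · μ(312/104) = 210 · -1 = -210
  d = 156: σ(156) · μ(312/156) = 392 · -1 = -392
  d = 312: σ(312) · μ(312/312) = 840 · 1 = 840
Summing: (σ * μ)(312) = 0 + 0 + 0 + -7 + 0 + 15 + 28 + 0 + -60 + 0 + 0 + 98 + 0 + -210 + -392 + 840 = 312.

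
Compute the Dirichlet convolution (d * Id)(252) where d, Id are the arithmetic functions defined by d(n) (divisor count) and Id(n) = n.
(d * Id)(252) = 1782

Divisors of 252: [1, 2, 3, 4, 6, 7, 9, 12, 14, 18, 21, 28, 36, 42, 63, 84, 126, 252]. For each d | 252:
  d = 1: d(1) · Id(252/1) = 1 · 252 = 252
  d = 2: d(2) · Id(252/2) = 2 · 126 = 252
  d = 3: d(3) · Id(252/3) = 2 · 84 = 168
  d = 4: d(4) · Id(252/4) = 3 · 63 = 189
  d = 6: d(6) · Id(252/6) = 4 · 42 = 168
  d = 7: d(7) · Id(252/7) = 2 · 36 = 72
  d = 9: d(9) · Id(252/9) = 3 · 28 = 84
  d = 12: d(12) · Id(252/12) = 6 · 21 = 126
  d = 14: d(14) · Id(252/14) = 4 · 18 = 72
  d = 18: d(18) · Id(252/18) = 6 · 14 = 84
  d = 21: d(21) · Id(252/21) = 4 · 12 = 48
  d = 28: d(28) · Id(252/28) = 6 · 9 = 54
  d = 36: d(36) · Id(252/36) = 9 · 7 = 63
  d = 42: d(42) · Id(252/42) = 8 · 6 = 48
  d = 63: d(63) · Id(252/63) = 6 · 4 = 24
  d = 84: d(84) · Id(252/84) = 12 · 3 = 36
  d = 126: d(126) · Id(252/126) = 12 · 2 = 24
  d = 252: d(252) · Id(252/252) = 18 · 1 = 18
Summing: (d * Id)(252) = 252 + 252 + 168 + 189 + 168 + 72 + 84 + 126 + 72 + 84 + 48 + 54 + 63 + 48 + 24 + 36 + 24 + 18 = 1782.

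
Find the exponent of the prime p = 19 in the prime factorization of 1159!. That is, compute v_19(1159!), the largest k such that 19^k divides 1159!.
v_19(1159!) = 64

Legendre's formula: v_p(n!) = Σ_{k ≥ 1} ⌊n / p^k⌋. For p = 19, n = 1159, the terms are:
  ⌊1159/19^1⌋ = ⌊1159/19⌋ = 61
  ⌊1159/19^2⌋ = ⌊1159/361⌋ = 3
(the next term ⌊1159/19^3⌋ = 0, terminating the sum). Summing: v_19(1159!) = 61 + 3 = 64.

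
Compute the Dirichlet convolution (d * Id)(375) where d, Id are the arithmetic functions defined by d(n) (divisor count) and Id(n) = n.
(d * Id)(375) = 970

Divisors of 375: [1, 3, 5, 15, 25, 75, 125, 375]. For each d | 375:
  d = 1: d(1) · Id(375/1) = 1 · 375 = 375
  d = 3: d(3) · Id(375/3) = 2 · 125 = 250
  d = 5: d(5) · Id(375/5) = 2 · 75 = 150
  d = 15: d(15) · Id(375/15) = 4 · 25 = 100
  d = 25: d(25) · Id(375/25) = 3 · 15 = 45
  d = 75: d(75) · Id(375/75) = 6 · 5 = 30
  d = 125: d(125) · Id(375/125) = 4 · 3 = 12
  d = 375: d(375) · Id(375/375) = 8 · 1 = 8
Summing: (d * Id)(375) = 375 + 250 + 150 + 100 + 45 + 30 + 12 + 8 = 970.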